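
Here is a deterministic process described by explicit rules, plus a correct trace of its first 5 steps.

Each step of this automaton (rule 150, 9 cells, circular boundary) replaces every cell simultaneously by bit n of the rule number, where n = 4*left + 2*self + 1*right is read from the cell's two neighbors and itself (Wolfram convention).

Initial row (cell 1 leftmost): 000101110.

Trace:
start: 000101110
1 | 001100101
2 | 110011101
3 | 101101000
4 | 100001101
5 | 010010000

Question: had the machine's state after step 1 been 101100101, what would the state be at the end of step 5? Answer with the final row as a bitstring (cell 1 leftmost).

110001000

state after step 1 := 101100101
2 | 000011100
3 | 000101010
4 | 001101011
5 | 110001000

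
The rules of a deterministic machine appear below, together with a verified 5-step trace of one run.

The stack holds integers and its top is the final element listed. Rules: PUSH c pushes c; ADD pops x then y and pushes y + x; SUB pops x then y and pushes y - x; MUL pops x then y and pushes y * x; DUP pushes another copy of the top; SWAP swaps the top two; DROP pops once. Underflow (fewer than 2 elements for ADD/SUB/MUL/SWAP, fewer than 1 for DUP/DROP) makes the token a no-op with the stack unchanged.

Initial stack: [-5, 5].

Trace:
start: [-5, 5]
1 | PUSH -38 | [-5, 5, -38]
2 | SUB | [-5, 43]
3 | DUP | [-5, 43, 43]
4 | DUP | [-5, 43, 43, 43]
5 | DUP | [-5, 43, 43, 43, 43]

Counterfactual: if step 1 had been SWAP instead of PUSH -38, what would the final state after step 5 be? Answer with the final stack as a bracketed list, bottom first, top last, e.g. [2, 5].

(re-executing from step 1 with the substitution; state before step 1: [-5, 5])
1 | SWAP | [5, -5]
2 | SUB | [10]
3 | DUP | [10, 10]
4 | DUP | [10, 10, 10]
5 | DUP | [10, 10, 10, 10]

[10, 10, 10, 10]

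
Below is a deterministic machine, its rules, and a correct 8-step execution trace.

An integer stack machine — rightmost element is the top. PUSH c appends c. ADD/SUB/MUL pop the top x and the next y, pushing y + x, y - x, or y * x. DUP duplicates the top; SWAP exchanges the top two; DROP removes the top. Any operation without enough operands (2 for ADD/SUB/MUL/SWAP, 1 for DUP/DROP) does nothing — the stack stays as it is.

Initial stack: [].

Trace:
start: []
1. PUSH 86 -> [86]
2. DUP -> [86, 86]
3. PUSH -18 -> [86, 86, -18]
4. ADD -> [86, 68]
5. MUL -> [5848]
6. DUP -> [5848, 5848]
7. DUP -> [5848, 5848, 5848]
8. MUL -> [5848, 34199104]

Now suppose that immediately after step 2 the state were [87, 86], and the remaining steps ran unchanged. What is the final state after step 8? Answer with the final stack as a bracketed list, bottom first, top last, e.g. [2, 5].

state after step 2 := [87, 86]
3. PUSH -18 -> [87, 86, -18]
4. ADD -> [87, 68]
5. MUL -> [5916]
6. DUP -> [5916, 5916]
7. DUP -> [5916, 5916, 5916]
8. MUL -> [5916, 34999056]

[5916, 34999056]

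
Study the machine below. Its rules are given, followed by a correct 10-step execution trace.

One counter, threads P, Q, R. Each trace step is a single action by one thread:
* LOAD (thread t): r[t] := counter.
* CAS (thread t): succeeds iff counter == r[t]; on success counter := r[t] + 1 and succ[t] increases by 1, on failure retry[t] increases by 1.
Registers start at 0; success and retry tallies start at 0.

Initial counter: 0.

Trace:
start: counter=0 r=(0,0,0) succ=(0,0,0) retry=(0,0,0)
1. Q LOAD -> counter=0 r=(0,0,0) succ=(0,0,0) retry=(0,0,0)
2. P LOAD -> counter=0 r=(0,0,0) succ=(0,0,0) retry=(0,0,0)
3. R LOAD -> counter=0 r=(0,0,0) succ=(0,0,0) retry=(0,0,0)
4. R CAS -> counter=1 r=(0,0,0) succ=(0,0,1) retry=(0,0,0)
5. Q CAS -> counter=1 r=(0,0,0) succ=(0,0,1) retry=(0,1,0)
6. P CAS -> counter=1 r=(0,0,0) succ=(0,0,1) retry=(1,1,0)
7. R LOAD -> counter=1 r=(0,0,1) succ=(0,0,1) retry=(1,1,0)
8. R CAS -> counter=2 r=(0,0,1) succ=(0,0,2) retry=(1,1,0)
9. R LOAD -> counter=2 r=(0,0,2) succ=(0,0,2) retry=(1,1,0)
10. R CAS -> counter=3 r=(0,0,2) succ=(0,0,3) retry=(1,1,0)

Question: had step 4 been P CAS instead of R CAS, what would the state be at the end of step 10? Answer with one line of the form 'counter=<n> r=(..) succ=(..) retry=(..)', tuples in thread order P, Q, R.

counter=3 r=(0,0,2) succ=(1,0,2) retry=(1,1,0)

(re-executing from step 4 with the substitution; state before step 4: counter=0 r=(0,0,0) succ=(0,0,0) retry=(0,0,0))
4. P CAS -> counter=1 r=(0,0,0) succ=(1,0,0) retry=(0,0,0)
5. Q CAS -> counter=1 r=(0,0,0) succ=(1,0,0) retry=(0,1,0)
6. P CAS -> counter=1 r=(0,0,0) succ=(1,0,0) retry=(1,1,0)
7. R LOAD -> counter=1 r=(0,0,1) succ=(1,0,0) retry=(1,1,0)
8. R CAS -> counter=2 r=(0,0,1) succ=(1,0,1) retry=(1,1,0)
9. R LOAD -> counter=2 r=(0,0,2) succ=(1,0,1) retry=(1,1,0)
10. R CAS -> counter=3 r=(0,0,2) succ=(1,0,2) retry=(1,1,0)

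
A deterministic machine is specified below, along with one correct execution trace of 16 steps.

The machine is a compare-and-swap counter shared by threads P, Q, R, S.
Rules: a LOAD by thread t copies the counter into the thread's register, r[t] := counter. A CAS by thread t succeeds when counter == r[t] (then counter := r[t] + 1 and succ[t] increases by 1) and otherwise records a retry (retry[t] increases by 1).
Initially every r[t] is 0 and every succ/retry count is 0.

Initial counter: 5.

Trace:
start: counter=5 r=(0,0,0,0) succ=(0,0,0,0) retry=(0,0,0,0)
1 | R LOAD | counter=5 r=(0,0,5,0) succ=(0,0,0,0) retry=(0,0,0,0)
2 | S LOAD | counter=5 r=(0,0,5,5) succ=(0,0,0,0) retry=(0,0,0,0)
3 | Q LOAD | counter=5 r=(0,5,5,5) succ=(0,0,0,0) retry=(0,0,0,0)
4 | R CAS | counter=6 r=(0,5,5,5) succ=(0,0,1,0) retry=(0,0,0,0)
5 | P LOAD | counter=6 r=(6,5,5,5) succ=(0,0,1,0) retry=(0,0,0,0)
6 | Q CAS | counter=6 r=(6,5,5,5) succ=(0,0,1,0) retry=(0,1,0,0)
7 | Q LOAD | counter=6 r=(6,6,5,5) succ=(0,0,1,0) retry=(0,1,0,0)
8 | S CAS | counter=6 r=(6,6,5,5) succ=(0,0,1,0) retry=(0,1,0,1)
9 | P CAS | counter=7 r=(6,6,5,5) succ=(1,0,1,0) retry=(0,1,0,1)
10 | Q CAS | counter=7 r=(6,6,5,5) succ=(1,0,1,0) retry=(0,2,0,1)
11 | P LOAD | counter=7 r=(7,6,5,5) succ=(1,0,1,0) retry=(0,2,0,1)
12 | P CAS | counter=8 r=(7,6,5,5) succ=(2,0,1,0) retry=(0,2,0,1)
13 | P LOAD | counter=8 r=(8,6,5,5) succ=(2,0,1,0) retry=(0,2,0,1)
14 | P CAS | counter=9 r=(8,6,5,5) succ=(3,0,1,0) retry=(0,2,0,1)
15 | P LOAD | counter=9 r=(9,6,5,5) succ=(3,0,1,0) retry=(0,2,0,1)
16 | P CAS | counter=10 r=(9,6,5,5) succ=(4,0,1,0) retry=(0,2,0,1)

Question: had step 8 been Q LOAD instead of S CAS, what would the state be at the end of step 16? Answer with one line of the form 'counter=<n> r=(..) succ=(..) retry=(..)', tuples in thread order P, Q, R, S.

counter=10 r=(9,6,5,5) succ=(4,0,1,0) retry=(0,2,0,0)

(re-executing from step 8 with the substitution; state before step 8: counter=6 r=(6,6,5,5) succ=(0,0,1,0) retry=(0,1,0,0))
8 | Q LOAD | counter=6 r=(6,6,5,5) succ=(0,0,1,0) retry=(0,1,0,0)
9 | P CAS | counter=7 r=(6,6,5,5) succ=(1,0,1,0) retry=(0,1,0,0)
10 | Q CAS | counter=7 r=(6,6,5,5) succ=(1,0,1,0) retry=(0,2,0,0)
11 | P LOAD | counter=7 r=(7,6,5,5) succ=(1,0,1,0) retry=(0,2,0,0)
12 | P CAS | counter=8 r=(7,6,5,5) succ=(2,0,1,0) retry=(0,2,0,0)
13 | P LOAD | counter=8 r=(8,6,5,5) succ=(2,0,1,0) retry=(0,2,0,0)
14 | P CAS | counter=9 r=(8,6,5,5) succ=(3,0,1,0) retry=(0,2,0,0)
15 | P LOAD | counter=9 r=(9,6,5,5) succ=(3,0,1,0) retry=(0,2,0,0)
16 | P CAS | counter=10 r=(9,6,5,5) succ=(4,0,1,0) retry=(0,2,0,0)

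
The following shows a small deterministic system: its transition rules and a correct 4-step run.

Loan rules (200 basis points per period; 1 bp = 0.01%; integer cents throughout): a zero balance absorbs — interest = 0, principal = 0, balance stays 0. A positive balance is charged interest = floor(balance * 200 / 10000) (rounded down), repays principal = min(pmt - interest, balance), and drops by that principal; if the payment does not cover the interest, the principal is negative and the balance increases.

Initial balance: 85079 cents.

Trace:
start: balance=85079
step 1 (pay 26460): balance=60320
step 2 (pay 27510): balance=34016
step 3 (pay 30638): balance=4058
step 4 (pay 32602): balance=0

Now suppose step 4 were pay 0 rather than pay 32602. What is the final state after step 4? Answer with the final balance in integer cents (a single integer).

(re-executing from step 4 with the substitution; state before step 4: balance=4058)
step 4 (pay 0): balance=4139

4139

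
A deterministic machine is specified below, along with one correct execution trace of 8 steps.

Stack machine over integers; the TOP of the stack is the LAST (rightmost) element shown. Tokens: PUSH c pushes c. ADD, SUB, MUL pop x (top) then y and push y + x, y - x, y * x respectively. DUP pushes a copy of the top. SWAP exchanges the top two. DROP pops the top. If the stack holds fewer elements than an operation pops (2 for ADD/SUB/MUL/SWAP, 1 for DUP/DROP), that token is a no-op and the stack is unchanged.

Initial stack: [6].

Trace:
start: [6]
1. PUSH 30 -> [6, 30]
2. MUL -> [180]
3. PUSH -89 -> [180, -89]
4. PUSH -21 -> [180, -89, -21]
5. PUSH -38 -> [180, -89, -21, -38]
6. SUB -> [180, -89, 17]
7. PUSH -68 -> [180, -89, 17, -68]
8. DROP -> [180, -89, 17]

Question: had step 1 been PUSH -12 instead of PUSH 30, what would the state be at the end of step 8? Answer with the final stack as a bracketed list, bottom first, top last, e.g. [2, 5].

(re-executing from step 1 with the substitution; state before step 1: [6])
1. PUSH -12 -> [6, -12]
2. MUL -> [-72]
3. PUSH -89 -> [-72, -89]
4. PUSH -21 -> [-72, -89, -21]
5. PUSH -38 -> [-72, -89, -21, -38]
6. SUB -> [-72, -89, 17]
7. PUSH -68 -> [-72, -89, 17, -68]
8. DROP -> [-72, -89, 17]

[-72, -89, 17]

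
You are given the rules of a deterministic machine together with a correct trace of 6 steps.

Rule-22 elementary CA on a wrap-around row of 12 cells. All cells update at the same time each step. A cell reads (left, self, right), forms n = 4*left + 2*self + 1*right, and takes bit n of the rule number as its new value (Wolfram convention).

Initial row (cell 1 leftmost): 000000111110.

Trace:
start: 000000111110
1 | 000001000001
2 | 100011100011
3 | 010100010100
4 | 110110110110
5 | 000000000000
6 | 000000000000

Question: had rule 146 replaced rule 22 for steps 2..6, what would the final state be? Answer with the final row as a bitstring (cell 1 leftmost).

(re-executing steps 2..6 under rule 146; state before step 2: 000001000001)
2 | 100010100010
3 | 010100010100
4 | 100010100010
5 | 010100010100
6 | 100010100010

100010100010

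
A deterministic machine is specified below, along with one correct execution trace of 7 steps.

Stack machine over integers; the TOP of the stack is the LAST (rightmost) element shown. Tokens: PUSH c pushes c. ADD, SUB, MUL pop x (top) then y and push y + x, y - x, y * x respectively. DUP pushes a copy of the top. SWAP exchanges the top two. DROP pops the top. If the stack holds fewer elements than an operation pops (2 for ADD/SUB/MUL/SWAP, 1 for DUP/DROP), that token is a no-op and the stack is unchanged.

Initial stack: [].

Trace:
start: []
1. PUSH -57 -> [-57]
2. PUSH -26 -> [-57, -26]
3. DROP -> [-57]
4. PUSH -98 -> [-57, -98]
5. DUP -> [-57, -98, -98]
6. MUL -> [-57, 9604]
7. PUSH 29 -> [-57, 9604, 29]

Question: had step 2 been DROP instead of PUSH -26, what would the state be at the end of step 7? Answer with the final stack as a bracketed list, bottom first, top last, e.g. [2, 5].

[9604, 29]

(re-executing from step 2 with the substitution; state before step 2: [-57])
2. DROP -> []
3. DROP -> []
4. PUSH -98 -> [-98]
5. DUP -> [-98, -98]
6. MUL -> [9604]
7. PUSH 29 -> [9604, 29]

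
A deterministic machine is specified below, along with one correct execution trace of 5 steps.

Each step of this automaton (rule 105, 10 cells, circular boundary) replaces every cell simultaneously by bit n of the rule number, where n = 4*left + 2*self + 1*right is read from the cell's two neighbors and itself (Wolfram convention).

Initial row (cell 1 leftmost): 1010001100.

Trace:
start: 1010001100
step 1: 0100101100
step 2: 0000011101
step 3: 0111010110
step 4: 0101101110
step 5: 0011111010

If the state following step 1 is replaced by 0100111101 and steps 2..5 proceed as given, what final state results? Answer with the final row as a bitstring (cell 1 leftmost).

0110111010

state after step 1 := 0100111101
step 2: 1000100110
step 3: 0010000111
step 4: 0000110101
step 5: 0110111010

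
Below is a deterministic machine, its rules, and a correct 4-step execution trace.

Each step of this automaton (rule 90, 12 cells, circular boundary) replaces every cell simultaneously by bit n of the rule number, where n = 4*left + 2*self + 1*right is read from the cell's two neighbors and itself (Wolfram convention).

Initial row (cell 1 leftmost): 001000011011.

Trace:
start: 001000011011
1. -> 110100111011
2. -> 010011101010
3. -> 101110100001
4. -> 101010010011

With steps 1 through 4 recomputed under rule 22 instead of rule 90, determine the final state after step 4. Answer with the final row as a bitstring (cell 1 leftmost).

(re-executing steps 1..4 under rule 22; state before step 1: 001000011011)
1. -> 111100100000
2. -> 000011110001
3. -> 100100001011
4. -> 011110011000

011110011000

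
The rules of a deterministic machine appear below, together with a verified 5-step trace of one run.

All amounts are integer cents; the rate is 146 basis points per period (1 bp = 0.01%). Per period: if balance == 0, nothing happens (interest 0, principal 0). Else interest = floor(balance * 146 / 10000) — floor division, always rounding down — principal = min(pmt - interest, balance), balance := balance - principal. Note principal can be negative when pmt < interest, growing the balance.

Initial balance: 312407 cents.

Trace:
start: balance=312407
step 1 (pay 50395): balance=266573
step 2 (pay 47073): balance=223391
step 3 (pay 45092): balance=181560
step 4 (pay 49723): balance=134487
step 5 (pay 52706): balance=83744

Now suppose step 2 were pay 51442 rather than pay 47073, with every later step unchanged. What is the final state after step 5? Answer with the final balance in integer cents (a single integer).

79181

(re-executing from step 2 with the substitution; state before step 2: balance=266573)
step 2 (pay 51442): balance=219022
step 3 (pay 45092): balance=177127
step 4 (pay 49723): balance=129990
step 5 (pay 52706): balance=79181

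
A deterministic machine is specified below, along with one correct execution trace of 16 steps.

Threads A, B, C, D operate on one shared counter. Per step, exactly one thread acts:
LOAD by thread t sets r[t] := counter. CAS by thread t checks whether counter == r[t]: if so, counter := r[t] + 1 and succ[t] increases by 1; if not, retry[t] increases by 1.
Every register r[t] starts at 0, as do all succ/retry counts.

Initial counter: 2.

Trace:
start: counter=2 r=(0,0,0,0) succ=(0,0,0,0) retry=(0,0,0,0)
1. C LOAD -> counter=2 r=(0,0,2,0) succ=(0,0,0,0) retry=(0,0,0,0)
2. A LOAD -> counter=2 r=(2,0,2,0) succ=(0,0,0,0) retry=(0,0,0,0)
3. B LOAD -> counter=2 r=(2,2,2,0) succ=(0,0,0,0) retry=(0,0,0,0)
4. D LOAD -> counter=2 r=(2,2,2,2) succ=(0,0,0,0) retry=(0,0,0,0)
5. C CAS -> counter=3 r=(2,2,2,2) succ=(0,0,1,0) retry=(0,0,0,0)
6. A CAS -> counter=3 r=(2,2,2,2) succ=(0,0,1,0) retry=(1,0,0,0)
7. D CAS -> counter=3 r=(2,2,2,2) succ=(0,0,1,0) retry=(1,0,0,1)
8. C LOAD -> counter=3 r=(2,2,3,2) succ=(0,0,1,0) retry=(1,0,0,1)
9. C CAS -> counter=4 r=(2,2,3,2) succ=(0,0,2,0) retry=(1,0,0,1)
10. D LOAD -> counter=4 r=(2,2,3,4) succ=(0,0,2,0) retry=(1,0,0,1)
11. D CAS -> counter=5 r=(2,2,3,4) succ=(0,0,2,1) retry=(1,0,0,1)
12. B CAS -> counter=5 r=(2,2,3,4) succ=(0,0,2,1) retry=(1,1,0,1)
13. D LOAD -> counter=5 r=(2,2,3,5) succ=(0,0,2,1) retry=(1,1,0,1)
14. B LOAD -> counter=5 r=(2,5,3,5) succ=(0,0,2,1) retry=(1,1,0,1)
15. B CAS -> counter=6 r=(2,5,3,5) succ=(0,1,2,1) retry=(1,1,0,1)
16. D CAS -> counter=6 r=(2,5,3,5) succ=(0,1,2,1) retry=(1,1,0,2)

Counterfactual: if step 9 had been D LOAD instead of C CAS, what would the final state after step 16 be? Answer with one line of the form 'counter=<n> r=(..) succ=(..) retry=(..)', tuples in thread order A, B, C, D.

counter=5 r=(2,4,3,4) succ=(0,1,1,1) retry=(1,1,0,2)

(re-executing from step 9 with the substitution; state before step 9: counter=3 r=(2,2,3,2) succ=(0,0,1,0) retry=(1,0,0,1))
9. D LOAD -> counter=3 r=(2,2,3,3) succ=(0,0,1,0) retry=(1,0,0,1)
10. D LOAD -> counter=3 r=(2,2,3,3) succ=(0,0,1,0) retry=(1,0,0,1)
11. D CAS -> counter=4 r=(2,2,3,3) succ=(0,0,1,1) retry=(1,0,0,1)
12. B CAS -> counter=4 r=(2,2,3,3) succ=(0,0,1,1) retry=(1,1,0,1)
13. D LOAD -> counter=4 r=(2,2,3,4) succ=(0,0,1,1) retry=(1,1,0,1)
14. B LOAD -> counter=4 r=(2,4,3,4) succ=(0,0,1,1) retry=(1,1,0,1)
15. B CAS -> counter=5 r=(2,4,3,4) succ=(0,1,1,1) retry=(1,1,0,1)
16. D CAS -> counter=5 r=(2,4,3,4) succ=(0,1,1,1) retry=(1,1,0,2)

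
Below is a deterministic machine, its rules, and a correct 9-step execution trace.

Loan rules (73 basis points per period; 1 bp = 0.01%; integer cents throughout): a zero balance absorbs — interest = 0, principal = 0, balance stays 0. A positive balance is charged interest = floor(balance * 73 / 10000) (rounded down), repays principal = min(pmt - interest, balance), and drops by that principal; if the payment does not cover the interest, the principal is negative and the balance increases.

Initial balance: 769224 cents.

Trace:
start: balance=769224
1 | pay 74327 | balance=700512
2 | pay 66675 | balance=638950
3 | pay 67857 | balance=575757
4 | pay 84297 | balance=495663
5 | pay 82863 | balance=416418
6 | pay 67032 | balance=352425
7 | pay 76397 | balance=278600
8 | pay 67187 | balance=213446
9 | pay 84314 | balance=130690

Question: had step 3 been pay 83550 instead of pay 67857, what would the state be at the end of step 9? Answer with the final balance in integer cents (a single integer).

114296

(re-executing from step 3 with the substitution; state before step 3: balance=638950)
3 | pay 83550 | balance=560064
4 | pay 84297 | balance=479855
5 | pay 82863 | balance=400494
6 | pay 67032 | balance=336385
7 | pay 76397 | balance=262443
8 | pay 67187 | balance=197171
9 | pay 84314 | balance=114296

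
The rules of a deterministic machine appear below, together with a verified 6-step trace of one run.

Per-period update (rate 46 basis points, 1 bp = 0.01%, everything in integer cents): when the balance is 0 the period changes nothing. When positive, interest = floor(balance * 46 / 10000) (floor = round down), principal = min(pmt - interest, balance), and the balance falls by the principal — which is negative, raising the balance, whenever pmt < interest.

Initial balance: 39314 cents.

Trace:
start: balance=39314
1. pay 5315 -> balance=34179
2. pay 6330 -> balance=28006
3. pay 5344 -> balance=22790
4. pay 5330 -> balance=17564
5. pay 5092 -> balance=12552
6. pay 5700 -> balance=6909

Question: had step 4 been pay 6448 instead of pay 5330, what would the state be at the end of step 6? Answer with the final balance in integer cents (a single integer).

(re-executing from step 4 with the substitution; state before step 4: balance=22790)
4. pay 6448 -> balance=16446
5. pay 5092 -> balance=11429
6. pay 5700 -> balance=5781

5781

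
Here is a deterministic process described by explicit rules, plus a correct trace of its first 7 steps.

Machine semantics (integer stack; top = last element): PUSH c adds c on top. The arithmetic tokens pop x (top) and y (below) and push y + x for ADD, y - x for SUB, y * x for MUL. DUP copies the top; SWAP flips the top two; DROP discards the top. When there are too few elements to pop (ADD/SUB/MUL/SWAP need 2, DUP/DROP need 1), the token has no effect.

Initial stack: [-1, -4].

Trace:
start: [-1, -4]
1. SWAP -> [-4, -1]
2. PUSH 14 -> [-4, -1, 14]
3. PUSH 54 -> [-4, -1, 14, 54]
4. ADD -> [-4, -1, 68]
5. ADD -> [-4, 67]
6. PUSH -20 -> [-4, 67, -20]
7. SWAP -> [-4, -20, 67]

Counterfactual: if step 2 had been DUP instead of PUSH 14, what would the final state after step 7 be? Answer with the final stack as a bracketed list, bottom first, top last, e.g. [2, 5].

(re-executing from step 2 with the substitution; state before step 2: [-4, -1])
2. DUP -> [-4, -1, -1]
3. PUSH 54 -> [-4, -1, -1, 54]
4. ADD -> [-4, -1, 53]
5. ADD -> [-4, 52]
6. PUSH -20 -> [-4, 52, -20]
7. SWAP -> [-4, -20, 52]

[-4, -20, 52]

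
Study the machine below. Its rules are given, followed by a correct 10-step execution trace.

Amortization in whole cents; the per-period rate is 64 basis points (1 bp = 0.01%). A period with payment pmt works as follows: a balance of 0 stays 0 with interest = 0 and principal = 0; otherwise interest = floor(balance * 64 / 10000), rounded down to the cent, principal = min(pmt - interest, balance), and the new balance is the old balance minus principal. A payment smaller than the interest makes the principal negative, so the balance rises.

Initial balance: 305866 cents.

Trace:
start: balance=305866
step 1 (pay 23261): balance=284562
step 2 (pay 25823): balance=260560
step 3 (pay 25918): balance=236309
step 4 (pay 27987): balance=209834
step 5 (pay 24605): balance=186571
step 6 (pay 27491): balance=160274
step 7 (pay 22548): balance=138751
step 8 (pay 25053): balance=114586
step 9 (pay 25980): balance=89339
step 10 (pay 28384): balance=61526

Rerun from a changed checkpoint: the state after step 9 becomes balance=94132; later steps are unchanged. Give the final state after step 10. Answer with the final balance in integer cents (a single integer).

state after step 9 := balance=94132
step 10 (pay 28384): balance=66350

66350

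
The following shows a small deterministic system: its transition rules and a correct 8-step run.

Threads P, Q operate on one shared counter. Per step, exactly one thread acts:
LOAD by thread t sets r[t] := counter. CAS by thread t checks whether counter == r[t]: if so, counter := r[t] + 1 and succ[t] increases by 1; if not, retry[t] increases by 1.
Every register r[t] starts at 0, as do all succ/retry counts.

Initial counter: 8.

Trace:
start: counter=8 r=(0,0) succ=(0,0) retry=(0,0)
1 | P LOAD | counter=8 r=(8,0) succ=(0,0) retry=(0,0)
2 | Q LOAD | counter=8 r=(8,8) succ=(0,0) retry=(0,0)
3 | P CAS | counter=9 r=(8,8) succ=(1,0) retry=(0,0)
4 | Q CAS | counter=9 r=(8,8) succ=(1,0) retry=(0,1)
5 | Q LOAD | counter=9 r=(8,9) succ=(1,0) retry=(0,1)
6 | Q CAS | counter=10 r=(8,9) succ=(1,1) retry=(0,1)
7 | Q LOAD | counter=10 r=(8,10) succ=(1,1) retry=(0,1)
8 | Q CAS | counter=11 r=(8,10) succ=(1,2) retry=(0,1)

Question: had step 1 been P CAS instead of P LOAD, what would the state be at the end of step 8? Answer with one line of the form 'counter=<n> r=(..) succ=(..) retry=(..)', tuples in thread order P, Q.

(re-executing from step 1 with the substitution; state before step 1: counter=8 r=(0,0) succ=(0,0) retry=(0,0))
1 | P CAS | counter=8 r=(0,0) succ=(0,0) retry=(1,0)
2 | Q LOAD | counter=8 r=(0,8) succ=(0,0) retry=(1,0)
3 | P CAS | counter=8 r=(0,8) succ=(0,0) retry=(2,0)
4 | Q CAS | counter=9 r=(0,8) succ=(0,1) retry=(2,0)
5 | Q LOAD | counter=9 r=(0,9) succ=(0,1) retry=(2,0)
6 | Q CAS | counter=10 r=(0,9) succ=(0,2) retry=(2,0)
7 | Q LOAD | counter=10 r=(0,10) succ=(0,2) retry=(2,0)
8 | Q CAS | counter=11 r=(0,10) succ=(0,3) retry=(2,0)

counter=11 r=(0,10) succ=(0,3) retry=(2,0)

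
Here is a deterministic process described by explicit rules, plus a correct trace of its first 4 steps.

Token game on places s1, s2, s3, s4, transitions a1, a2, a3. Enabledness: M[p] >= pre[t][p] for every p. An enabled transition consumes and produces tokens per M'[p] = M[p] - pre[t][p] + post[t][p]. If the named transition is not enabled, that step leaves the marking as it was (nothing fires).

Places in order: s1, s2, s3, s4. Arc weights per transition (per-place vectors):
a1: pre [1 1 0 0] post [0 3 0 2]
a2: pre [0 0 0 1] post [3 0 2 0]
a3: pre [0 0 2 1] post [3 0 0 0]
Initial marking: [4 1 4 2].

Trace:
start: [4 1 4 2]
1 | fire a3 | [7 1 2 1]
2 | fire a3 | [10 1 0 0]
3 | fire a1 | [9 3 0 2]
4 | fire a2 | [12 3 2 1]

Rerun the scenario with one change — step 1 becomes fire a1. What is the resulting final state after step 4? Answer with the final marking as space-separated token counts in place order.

8 5 4 4

(re-executing from step 1 with the substitution; state before step 1: [4 1 4 2])
1 | fire a1 | [3 3 4 4]
2 | fire a3 | [6 3 2 3]
3 | fire a1 | [5 5 2 5]
4 | fire a2 | [8 5 4 4]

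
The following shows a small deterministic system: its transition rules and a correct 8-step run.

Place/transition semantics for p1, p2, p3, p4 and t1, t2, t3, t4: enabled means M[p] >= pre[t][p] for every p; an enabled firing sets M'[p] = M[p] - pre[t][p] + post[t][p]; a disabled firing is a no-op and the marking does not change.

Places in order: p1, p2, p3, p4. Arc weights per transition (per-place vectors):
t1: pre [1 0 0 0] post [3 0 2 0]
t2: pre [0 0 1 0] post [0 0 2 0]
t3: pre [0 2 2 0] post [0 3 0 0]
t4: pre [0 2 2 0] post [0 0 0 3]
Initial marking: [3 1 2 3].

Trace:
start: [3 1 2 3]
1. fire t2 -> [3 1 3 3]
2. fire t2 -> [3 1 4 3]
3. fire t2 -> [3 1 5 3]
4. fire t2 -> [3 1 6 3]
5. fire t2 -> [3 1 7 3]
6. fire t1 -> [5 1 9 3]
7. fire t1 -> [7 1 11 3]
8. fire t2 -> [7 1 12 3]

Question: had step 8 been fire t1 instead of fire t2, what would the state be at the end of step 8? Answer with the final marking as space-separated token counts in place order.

9 1 13 3

(re-executing from step 8 with the substitution; state before step 8: [7 1 11 3])
8. fire t1 -> [9 1 13 3]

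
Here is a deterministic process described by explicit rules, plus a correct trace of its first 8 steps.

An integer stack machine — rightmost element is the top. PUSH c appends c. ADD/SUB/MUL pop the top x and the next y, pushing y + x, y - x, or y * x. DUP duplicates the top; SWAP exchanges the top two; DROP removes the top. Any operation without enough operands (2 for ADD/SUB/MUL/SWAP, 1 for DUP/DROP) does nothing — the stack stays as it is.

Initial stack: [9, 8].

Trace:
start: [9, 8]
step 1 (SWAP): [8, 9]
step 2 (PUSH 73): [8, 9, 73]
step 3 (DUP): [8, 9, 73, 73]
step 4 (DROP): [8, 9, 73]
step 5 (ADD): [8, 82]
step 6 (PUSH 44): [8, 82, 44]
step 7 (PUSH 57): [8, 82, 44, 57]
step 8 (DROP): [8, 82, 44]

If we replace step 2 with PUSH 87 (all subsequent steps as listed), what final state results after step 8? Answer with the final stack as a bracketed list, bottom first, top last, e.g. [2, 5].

(re-executing from step 2 with the substitution; state before step 2: [8, 9])
step 2 (PUSH 87): [8, 9, 87]
step 3 (DUP): [8, 9, 87, 87]
step 4 (DROP): [8, 9, 87]
step 5 (ADD): [8, 96]
step 6 (PUSH 44): [8, 96, 44]
step 7 (PUSH 57): [8, 96, 44, 57]
step 8 (DROP): [8, 96, 44]

[8, 96, 44]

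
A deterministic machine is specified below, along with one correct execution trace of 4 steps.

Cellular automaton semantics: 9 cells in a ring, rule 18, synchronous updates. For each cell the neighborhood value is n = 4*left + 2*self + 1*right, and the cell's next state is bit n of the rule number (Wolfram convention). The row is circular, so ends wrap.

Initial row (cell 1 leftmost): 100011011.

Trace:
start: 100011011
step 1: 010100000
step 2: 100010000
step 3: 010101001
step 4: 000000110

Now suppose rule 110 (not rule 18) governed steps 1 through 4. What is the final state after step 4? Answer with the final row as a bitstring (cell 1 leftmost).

100101111

(re-executing steps 1..4 under rule 110; state before step 1: 100011011)
step 1: 100111110
step 2: 101100011
step 3: 111100110
step 4: 100101111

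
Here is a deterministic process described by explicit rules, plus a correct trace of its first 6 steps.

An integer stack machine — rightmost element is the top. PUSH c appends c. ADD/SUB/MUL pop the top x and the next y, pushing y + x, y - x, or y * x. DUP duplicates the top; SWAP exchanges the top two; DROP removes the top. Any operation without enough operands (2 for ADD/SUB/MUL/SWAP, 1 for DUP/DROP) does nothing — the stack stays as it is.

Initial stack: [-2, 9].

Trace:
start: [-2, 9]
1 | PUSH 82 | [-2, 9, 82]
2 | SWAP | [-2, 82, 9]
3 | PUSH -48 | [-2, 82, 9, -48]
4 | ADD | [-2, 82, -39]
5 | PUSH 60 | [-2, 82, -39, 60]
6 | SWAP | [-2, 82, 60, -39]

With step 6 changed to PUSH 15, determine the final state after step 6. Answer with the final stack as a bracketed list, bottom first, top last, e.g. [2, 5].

[-2, 82, -39, 60, 15]

(re-executing from step 6 with the substitution; state before step 6: [-2, 82, -39, 60])
6 | PUSH 15 | [-2, 82, -39, 60, 15]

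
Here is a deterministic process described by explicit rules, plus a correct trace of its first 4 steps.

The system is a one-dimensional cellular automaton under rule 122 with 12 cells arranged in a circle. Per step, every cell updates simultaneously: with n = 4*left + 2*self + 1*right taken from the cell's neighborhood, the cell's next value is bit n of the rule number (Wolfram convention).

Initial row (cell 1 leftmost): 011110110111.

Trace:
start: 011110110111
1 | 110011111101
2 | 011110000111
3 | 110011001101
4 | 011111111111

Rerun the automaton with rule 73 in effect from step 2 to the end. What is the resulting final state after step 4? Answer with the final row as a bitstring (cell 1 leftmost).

111110110111

(re-executing steps 2..4 under rule 73; state before step 2: 110011111101)
2 | 010010000101
3 | 000000110000
4 | 111110110111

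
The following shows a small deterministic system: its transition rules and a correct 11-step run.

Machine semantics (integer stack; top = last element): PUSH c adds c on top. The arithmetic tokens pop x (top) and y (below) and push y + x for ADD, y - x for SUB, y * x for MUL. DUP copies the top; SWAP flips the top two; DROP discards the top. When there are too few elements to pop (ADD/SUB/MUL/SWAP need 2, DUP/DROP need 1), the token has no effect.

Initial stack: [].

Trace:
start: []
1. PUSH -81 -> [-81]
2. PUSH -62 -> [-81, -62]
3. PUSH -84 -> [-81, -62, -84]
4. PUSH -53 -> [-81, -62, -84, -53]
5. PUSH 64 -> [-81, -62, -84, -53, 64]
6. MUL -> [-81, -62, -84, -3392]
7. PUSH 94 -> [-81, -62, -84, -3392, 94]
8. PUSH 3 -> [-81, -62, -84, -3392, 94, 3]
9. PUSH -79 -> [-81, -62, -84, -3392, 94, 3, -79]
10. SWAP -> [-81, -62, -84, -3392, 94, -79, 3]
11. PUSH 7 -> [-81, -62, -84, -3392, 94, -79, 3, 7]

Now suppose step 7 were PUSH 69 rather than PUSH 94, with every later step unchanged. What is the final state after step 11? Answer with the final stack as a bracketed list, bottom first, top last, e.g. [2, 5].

(re-executing from step 7 with the substitution; state before step 7: [-81, -62, -84, -3392])
7. PUSH 69 -> [-81, -62, -84, -3392, 69]
8. PUSH 3 -> [-81, -62, -84, -3392, 69, 3]
9. PUSH -79 -> [-81, -62, -84, -3392, 69, 3, -79]
10. SWAP -> [-81, -62, -84, -3392, 69, -79, 3]
11. PUSH 7 -> [-81, -62, -84, -3392, 69, -79, 3, 7]

[-81, -62, -84, -3392, 69, -79, 3, 7]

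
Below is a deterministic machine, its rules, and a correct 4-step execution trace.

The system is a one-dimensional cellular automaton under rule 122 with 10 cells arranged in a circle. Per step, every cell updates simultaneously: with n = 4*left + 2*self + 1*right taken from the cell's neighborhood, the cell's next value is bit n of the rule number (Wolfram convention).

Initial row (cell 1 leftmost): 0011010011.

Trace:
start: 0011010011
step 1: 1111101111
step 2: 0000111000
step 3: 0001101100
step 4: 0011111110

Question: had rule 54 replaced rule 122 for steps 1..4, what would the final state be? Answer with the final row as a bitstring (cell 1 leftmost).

0011111111

(re-executing steps 1..4 under rule 54; state before step 1: 0011010011)
step 1: 1100111100
step 2: 0011000011
step 3: 1100100100
step 4: 0011111111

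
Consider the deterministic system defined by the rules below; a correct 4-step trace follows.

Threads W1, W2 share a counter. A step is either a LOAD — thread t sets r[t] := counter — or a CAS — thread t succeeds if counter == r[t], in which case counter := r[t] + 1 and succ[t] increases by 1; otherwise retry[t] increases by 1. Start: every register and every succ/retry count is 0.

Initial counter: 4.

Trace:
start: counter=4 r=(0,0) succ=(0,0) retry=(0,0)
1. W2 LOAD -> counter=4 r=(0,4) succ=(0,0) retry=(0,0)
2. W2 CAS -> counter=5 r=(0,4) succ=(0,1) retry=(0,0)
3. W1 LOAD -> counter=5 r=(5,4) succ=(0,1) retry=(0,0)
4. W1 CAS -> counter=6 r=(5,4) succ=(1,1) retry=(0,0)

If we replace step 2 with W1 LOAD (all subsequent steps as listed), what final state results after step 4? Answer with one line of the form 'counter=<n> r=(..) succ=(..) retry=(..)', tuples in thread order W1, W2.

(re-executing from step 2 with the substitution; state before step 2: counter=4 r=(0,4) succ=(0,0) retry=(0,0))
2. W1 LOAD -> counter=4 r=(4,4) succ=(0,0) retry=(0,0)
3. W1 LOAD -> counter=4 r=(4,4) succ=(0,0) retry=(0,0)
4. W1 CAS -> counter=5 r=(4,4) succ=(1,0) retry=(0,0)

counter=5 r=(4,4) succ=(1,0) retry=(0,0)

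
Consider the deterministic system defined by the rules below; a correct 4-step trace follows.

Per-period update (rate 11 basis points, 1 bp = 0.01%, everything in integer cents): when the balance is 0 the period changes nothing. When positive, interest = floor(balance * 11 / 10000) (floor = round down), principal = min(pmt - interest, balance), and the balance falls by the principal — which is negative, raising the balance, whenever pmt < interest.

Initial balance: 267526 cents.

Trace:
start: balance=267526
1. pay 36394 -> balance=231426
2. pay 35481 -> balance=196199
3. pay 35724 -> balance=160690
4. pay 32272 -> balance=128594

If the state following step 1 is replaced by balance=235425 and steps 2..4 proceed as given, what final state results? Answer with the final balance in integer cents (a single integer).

132607

state after step 1 := balance=235425
2. pay 35481 -> balance=200202
3. pay 35724 -> balance=164698
4. pay 32272 -> balance=132607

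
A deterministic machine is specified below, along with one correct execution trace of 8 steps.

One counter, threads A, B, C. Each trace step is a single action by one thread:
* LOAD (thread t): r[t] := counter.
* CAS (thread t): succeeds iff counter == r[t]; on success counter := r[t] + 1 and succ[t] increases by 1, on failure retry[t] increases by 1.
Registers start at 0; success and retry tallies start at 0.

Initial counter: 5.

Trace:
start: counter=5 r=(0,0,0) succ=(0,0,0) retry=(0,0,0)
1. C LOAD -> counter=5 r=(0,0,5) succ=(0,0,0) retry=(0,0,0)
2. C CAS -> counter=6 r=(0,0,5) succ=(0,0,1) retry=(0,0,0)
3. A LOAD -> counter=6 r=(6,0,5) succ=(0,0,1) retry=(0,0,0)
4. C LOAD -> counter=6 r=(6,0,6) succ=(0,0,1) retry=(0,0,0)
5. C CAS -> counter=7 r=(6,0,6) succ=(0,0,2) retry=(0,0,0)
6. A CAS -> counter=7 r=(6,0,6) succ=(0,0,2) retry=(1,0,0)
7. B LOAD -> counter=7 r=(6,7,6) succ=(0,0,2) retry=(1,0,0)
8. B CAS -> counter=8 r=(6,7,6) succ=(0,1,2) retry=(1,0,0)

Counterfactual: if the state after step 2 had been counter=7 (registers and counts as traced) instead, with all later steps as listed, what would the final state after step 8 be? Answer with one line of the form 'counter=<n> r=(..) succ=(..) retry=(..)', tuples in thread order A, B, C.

state after step 2 := counter=7 r=(0,0,5) succ=(0,0,1) retry=(0,0,0)
3. A LOAD -> counter=7 r=(7,0,5) succ=(0,0,1) retry=(0,0,0)
4. C LOAD -> counter=7 r=(7,0,7) succ=(0,0,1) retry=(0,0,0)
5. C CAS -> counter=8 r=(7,0,7) succ=(0,0,2) retry=(0,0,0)
6. A CAS -> counter=8 r=(7,0,7) succ=(0,0,2) retry=(1,0,0)
7. B LOAD -> counter=8 r=(7,8,7) succ=(0,0,2) retry=(1,0,0)
8. B CAS -> counter=9 r=(7,8,7) succ=(0,1,2) retry=(1,0,0)

counter=9 r=(7,8,7) succ=(0,1,2) retry=(1,0,0)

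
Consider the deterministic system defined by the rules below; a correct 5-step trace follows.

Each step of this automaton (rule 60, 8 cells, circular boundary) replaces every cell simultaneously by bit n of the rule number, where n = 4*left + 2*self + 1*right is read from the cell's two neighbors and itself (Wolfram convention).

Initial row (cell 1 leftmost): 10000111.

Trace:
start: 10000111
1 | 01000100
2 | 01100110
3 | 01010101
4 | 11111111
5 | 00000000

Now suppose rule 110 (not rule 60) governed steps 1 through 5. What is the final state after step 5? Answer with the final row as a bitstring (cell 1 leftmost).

(re-executing steps 1..5 under rule 110; state before step 1: 10000111)
1 | 10001100
2 | 10011101
3 | 10110111
4 | 11111100
5 | 10000101

10000101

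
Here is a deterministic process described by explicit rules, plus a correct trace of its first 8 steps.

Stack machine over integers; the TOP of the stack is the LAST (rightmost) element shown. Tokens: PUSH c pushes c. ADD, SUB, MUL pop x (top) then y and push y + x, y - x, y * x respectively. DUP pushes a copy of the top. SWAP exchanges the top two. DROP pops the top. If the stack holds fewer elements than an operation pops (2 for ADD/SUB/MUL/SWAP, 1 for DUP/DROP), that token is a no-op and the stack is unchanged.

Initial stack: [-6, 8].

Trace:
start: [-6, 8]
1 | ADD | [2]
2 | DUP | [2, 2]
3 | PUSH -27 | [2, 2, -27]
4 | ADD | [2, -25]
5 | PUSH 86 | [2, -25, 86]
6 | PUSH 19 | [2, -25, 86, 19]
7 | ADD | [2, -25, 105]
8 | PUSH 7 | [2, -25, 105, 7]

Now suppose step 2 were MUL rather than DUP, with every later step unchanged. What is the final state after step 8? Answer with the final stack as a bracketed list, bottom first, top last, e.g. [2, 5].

(re-executing from step 2 with the substitution; state before step 2: [2])
2 | MUL | [2]
3 | PUSH -27 | [2, -27]
4 | ADD | [-25]
5 | PUSH 86 | [-25, 86]
6 | PUSH 19 | [-25, 86, 19]
7 | ADD | [-25, 105]
8 | PUSH 7 | [-25, 105, 7]

[-25, 105, 7]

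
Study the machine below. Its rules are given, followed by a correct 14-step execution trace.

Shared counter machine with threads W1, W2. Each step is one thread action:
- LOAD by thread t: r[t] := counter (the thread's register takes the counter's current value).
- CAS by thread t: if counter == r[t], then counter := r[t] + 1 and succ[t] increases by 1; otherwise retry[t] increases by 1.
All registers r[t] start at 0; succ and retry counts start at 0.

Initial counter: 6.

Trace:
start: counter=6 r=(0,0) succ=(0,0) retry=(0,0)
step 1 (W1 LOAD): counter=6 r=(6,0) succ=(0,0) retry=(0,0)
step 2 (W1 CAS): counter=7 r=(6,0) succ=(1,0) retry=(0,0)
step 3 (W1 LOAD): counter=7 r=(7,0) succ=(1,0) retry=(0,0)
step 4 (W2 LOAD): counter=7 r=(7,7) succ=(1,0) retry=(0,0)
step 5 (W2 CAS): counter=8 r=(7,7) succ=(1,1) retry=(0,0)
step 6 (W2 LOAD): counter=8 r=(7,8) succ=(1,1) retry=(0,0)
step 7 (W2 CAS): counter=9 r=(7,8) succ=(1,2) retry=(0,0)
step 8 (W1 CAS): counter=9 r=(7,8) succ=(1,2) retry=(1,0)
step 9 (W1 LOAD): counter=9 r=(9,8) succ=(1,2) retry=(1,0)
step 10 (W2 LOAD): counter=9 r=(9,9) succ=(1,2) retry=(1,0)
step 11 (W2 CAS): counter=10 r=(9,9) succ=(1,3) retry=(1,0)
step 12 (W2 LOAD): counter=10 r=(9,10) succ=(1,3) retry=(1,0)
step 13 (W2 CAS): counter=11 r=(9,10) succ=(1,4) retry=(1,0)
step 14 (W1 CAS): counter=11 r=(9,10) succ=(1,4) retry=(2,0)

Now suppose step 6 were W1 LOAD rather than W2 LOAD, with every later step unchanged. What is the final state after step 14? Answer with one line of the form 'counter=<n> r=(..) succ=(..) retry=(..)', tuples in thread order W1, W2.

(re-executing from step 6 with the substitution; state before step 6: counter=8 r=(7,7) succ=(1,1) retry=(0,0))
step 6 (W1 LOAD): counter=8 r=(8,7) succ=(1,1) retry=(0,0)
step 7 (W2 CAS): counter=8 r=(8,7) succ=(1,1) retry=(0,1)
step 8 (W1 CAS): counter=9 r=(8,7) succ=(2,1) retry=(0,1)
step 9 (W1 LOAD): counter=9 r=(9,7) succ=(2,1) retry=(0,1)
step 10 (W2 LOAD): counter=9 r=(9,9) succ=(2,1) retry=(0,1)
step 11 (W2 CAS): counter=10 r=(9,9) succ=(2,2) retry=(0,1)
step 12 (W2 LOAD): counter=10 r=(9,10) succ=(2,2) retry=(0,1)
step 13 (W2 CAS): counter=11 r=(9,10) succ=(2,3) retry=(0,1)
step 14 (W1 CAS): counter=11 r=(9,10) succ=(2,3) retry=(1,1)

counter=11 r=(9,10) succ=(2,3) retry=(1,1)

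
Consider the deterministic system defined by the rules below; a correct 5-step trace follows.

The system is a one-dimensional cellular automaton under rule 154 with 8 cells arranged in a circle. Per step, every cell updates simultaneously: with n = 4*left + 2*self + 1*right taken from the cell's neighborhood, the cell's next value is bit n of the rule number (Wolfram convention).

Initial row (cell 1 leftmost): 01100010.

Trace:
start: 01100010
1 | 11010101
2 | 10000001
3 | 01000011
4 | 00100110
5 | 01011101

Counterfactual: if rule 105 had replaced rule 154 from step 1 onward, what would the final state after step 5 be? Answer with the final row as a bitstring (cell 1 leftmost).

01101000

(re-executing steps 1..5 under rule 105; state before step 1: 01100010)
1 | 01101000
2 | 01110011
3 | 11010011
4 | 01100010
5 | 01101000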